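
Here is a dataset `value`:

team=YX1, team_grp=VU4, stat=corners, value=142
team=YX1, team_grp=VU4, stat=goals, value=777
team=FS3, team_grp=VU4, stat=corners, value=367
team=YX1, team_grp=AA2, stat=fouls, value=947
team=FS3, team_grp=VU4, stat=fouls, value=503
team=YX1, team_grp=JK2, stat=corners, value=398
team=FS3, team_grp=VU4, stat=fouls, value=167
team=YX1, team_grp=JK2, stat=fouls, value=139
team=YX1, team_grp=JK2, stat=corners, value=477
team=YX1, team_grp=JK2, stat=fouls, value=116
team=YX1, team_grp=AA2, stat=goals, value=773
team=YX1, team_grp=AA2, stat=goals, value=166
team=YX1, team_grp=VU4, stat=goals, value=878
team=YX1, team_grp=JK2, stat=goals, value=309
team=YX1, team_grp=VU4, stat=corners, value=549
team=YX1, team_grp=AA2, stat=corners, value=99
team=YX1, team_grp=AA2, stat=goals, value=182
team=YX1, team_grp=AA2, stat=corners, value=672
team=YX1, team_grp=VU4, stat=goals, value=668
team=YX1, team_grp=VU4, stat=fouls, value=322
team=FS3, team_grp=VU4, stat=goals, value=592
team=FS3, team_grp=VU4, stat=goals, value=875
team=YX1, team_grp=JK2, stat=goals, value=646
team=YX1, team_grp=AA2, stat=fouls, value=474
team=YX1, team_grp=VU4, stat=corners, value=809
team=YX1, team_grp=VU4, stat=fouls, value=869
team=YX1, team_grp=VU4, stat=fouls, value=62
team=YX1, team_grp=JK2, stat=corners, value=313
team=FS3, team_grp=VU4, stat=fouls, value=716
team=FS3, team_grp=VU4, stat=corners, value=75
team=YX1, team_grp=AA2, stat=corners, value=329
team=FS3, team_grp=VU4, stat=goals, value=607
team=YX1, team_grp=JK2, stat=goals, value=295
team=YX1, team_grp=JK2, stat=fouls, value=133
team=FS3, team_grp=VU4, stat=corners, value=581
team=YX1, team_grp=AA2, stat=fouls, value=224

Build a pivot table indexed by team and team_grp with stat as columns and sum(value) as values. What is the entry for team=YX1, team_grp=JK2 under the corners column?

Rows with team=YX1, team_grp=JK2 and stat=corners: value values are 398, 477, 313.
398 + 477 + 313 = 1188.

1188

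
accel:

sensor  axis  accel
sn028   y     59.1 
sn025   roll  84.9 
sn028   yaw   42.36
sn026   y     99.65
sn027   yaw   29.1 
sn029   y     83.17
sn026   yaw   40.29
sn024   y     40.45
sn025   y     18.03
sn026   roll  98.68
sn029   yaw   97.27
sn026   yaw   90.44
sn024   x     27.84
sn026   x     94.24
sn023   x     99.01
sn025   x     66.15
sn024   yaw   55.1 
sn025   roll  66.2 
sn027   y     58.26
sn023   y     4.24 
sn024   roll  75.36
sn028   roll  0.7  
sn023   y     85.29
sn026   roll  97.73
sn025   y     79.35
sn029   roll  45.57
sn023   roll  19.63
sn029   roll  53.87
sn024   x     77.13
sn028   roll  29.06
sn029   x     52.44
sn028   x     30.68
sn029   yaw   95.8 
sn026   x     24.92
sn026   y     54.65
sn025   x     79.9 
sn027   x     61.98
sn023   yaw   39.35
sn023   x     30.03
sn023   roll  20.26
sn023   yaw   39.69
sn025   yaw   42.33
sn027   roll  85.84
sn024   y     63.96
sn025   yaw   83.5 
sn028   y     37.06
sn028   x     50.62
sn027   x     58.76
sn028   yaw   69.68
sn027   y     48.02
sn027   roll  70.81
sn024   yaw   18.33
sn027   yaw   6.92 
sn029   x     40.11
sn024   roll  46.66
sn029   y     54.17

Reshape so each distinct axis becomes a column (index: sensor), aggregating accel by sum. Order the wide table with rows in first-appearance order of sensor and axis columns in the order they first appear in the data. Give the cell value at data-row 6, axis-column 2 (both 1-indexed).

122.02

With rows in first-appearance order of sensor, row 6 is sensor=sn024. axis columns in first-appearance order: y, roll, yaw, x; column 2 is roll.
Long rows with sensor=sn024, axis=roll: 75.36 + 46.66 = 122.02.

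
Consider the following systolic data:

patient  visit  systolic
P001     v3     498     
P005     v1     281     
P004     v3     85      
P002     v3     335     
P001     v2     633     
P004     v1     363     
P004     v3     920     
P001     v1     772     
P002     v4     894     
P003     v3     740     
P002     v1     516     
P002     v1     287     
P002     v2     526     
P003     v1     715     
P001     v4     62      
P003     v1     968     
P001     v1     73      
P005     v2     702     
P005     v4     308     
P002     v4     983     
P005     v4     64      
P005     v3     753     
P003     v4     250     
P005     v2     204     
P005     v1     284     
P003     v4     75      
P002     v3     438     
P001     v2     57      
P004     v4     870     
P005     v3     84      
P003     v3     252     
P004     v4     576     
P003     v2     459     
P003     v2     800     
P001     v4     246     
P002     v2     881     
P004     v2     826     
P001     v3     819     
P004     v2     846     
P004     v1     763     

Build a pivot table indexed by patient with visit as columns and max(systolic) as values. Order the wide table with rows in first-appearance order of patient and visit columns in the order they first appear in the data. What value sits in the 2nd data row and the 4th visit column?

With rows in first-appearance order of patient, row 2 is patient=P005. visit columns in first-appearance order: v3, v1, v2, v4; column 4 is v4.
Long rows with patient=P005, visit=v4: max(308, 64) = 308.

308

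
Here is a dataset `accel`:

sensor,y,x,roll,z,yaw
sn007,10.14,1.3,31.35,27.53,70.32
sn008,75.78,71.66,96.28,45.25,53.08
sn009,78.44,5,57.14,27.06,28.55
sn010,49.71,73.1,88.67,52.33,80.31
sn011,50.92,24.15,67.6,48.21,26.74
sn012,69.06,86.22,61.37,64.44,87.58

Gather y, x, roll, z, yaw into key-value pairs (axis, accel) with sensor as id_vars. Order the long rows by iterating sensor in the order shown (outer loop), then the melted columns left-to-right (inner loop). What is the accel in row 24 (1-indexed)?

48.21

30 rows total (6 × 5). Row 24: index ⌊(24-1)/5⌋ = 4 into sensor → sn011; (24-1) mod 5 = 3 into the melted columns → z.
So row 24 is (sn011, z, 48.21); accel = 48.21.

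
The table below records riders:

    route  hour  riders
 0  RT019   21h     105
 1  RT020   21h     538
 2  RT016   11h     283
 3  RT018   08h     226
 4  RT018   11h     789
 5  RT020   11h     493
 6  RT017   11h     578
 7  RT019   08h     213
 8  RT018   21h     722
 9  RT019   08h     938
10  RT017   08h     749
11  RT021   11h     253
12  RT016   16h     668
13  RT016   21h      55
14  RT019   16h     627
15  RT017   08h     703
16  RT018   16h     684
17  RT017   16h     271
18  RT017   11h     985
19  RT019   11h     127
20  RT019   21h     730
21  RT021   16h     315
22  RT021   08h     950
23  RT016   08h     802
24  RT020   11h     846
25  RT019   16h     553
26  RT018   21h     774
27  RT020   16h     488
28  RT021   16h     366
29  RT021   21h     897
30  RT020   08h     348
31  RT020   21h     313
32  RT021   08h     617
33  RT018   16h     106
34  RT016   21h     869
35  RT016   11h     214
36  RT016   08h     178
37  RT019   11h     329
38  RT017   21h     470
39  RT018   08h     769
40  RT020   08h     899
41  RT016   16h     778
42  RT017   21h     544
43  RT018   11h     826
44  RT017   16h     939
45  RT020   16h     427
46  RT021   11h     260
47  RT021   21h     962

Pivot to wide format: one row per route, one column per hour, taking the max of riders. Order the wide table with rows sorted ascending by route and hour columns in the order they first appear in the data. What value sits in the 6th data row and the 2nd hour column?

With rows sorted ascending by route, row 6 is route=RT021. hour columns in first-appearance order: 21h, 11h, 08h, 16h; column 2 is 11h.
Long rows with route=RT021, hour=11h: max(253, 260) = 260.

260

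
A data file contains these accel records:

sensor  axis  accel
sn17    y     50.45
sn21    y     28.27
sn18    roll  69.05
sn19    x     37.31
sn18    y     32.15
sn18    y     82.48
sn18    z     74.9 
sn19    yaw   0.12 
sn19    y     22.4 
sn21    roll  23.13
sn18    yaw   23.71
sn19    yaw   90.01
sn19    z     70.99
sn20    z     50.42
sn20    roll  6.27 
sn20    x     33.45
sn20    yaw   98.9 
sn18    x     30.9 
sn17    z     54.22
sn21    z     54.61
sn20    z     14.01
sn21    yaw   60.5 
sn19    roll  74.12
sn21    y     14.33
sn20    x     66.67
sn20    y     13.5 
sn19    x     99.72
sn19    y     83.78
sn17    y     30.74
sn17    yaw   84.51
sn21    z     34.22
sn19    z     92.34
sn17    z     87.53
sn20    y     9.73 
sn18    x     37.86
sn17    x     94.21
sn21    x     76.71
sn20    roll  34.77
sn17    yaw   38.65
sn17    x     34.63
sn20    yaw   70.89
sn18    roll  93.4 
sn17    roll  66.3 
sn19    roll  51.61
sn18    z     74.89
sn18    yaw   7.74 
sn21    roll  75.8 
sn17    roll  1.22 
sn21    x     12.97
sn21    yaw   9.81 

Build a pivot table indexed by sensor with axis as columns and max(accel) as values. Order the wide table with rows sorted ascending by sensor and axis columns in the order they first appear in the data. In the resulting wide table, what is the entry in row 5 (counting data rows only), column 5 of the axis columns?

With rows sorted ascending by sensor, row 5 is sensor=sn21. axis columns in first-appearance order: y, roll, x, z, yaw; column 5 is yaw.
Long rows with sensor=sn21, axis=yaw: max(60.5, 9.81) = 60.5.

60.5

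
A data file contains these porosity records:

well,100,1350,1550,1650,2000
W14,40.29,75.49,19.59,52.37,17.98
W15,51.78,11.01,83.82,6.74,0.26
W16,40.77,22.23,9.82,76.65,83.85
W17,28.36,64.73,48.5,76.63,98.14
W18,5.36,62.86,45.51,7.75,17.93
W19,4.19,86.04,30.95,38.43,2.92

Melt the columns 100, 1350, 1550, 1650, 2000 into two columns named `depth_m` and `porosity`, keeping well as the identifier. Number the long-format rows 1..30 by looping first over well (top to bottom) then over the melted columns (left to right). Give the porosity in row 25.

30 rows total (6 × 5). Row 25: index ⌊(25-1)/5⌋ = 4 into well → W18; (25-1) mod 5 = 4 into the melted columns → 2000.
So row 25 is (W18, 2000, 17.93); porosity = 17.93.

17.93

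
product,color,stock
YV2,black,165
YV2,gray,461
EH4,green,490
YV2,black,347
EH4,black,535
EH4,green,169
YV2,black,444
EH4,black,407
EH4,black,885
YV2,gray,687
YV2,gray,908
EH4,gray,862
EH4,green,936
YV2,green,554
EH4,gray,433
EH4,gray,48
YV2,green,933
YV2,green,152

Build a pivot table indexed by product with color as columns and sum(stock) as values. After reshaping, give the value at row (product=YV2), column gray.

2056

Rows with product=YV2 and color=gray: stock values are 461, 687, 908.
461 + 687 + 908 = 2056.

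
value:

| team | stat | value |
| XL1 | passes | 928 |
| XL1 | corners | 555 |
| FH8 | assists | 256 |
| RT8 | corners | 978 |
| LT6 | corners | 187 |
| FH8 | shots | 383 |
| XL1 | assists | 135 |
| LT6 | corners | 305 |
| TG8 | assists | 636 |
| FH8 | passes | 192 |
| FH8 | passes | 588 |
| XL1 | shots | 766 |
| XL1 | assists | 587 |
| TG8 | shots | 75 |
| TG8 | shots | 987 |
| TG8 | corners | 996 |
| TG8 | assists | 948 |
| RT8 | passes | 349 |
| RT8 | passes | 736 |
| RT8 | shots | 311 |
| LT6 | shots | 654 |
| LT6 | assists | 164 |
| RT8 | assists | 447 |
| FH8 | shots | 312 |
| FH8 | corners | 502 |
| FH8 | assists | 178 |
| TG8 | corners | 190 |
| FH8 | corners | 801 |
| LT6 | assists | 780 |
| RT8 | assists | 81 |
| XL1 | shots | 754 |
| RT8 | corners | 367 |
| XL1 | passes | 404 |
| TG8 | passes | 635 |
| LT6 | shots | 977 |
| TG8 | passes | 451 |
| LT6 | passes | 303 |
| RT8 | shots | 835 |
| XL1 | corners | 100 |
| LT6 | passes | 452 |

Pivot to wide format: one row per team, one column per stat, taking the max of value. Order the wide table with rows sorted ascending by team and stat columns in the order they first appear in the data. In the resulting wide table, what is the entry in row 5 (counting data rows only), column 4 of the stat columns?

766

With rows sorted ascending by team, row 5 is team=XL1. stat columns in first-appearance order: passes, corners, assists, shots; column 4 is shots.
Long rows with team=XL1, stat=shots: max(766, 754) = 766.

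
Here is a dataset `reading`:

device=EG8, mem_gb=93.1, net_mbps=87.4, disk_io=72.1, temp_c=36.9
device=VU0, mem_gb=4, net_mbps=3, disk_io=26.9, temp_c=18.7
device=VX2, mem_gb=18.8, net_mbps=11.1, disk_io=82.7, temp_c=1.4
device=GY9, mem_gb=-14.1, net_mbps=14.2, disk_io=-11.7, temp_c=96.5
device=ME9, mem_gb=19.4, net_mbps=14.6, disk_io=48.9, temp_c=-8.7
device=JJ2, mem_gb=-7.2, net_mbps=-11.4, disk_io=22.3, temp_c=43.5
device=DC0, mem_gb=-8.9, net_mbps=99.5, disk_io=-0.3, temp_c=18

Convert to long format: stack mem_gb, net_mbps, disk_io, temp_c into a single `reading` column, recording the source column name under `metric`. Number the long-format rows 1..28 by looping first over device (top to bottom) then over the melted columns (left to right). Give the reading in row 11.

28 rows total (7 × 4). Row 11: index ⌊(11-1)/4⌋ = 2 into device → VX2; (11-1) mod 4 = 2 into the melted columns → disk_io.
So row 11 is (VX2, disk_io, 82.7); reading = 82.7.

82.7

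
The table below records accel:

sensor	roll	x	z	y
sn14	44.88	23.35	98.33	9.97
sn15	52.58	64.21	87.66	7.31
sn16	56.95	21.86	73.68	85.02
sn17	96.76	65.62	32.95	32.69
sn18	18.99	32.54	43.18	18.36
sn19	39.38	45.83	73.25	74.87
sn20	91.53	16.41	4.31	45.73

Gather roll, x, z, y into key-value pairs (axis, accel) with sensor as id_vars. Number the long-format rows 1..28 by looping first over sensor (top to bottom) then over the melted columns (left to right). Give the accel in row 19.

43.18

28 rows total (7 × 4). Row 19: index ⌊(19-1)/4⌋ = 4 into sensor → sn18; (19-1) mod 4 = 2 into the melted columns → z.
So row 19 is (sn18, z, 43.18); accel = 43.18.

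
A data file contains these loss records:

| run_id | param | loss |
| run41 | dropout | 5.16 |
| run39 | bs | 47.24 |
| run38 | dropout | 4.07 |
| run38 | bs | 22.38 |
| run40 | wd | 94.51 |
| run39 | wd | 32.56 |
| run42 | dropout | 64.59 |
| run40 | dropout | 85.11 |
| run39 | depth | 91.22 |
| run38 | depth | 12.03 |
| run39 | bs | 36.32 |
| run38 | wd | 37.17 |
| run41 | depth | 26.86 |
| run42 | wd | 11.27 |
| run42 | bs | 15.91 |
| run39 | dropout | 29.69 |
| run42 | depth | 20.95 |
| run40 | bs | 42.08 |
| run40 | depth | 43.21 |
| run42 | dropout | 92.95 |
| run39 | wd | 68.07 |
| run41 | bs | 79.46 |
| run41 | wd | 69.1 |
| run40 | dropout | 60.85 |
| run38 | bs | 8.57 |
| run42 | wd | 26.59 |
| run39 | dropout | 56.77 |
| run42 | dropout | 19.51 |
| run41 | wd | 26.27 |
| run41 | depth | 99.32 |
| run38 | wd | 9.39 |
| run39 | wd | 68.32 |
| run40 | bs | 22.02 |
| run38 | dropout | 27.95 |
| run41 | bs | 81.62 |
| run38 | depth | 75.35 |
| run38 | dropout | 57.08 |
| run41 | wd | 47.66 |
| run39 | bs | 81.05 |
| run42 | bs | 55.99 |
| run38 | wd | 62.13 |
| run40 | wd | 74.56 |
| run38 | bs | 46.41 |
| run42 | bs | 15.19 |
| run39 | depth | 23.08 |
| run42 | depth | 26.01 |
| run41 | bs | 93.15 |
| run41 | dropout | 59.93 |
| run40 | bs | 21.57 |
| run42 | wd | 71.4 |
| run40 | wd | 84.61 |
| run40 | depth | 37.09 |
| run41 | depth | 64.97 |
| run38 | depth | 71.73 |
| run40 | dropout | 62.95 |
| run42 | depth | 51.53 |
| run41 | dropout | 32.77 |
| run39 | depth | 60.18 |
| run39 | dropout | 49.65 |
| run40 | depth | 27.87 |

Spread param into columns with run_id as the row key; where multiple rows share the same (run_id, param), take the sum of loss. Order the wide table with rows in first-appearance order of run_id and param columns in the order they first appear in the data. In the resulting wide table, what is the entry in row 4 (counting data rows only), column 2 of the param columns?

With rows in first-appearance order of run_id, row 4 is run_id=run40. param columns in first-appearance order: dropout, bs, wd, depth; column 2 is bs.
Long rows with run_id=run40, param=bs: 42.08 + 22.02 + 21.57 = 85.67.

85.67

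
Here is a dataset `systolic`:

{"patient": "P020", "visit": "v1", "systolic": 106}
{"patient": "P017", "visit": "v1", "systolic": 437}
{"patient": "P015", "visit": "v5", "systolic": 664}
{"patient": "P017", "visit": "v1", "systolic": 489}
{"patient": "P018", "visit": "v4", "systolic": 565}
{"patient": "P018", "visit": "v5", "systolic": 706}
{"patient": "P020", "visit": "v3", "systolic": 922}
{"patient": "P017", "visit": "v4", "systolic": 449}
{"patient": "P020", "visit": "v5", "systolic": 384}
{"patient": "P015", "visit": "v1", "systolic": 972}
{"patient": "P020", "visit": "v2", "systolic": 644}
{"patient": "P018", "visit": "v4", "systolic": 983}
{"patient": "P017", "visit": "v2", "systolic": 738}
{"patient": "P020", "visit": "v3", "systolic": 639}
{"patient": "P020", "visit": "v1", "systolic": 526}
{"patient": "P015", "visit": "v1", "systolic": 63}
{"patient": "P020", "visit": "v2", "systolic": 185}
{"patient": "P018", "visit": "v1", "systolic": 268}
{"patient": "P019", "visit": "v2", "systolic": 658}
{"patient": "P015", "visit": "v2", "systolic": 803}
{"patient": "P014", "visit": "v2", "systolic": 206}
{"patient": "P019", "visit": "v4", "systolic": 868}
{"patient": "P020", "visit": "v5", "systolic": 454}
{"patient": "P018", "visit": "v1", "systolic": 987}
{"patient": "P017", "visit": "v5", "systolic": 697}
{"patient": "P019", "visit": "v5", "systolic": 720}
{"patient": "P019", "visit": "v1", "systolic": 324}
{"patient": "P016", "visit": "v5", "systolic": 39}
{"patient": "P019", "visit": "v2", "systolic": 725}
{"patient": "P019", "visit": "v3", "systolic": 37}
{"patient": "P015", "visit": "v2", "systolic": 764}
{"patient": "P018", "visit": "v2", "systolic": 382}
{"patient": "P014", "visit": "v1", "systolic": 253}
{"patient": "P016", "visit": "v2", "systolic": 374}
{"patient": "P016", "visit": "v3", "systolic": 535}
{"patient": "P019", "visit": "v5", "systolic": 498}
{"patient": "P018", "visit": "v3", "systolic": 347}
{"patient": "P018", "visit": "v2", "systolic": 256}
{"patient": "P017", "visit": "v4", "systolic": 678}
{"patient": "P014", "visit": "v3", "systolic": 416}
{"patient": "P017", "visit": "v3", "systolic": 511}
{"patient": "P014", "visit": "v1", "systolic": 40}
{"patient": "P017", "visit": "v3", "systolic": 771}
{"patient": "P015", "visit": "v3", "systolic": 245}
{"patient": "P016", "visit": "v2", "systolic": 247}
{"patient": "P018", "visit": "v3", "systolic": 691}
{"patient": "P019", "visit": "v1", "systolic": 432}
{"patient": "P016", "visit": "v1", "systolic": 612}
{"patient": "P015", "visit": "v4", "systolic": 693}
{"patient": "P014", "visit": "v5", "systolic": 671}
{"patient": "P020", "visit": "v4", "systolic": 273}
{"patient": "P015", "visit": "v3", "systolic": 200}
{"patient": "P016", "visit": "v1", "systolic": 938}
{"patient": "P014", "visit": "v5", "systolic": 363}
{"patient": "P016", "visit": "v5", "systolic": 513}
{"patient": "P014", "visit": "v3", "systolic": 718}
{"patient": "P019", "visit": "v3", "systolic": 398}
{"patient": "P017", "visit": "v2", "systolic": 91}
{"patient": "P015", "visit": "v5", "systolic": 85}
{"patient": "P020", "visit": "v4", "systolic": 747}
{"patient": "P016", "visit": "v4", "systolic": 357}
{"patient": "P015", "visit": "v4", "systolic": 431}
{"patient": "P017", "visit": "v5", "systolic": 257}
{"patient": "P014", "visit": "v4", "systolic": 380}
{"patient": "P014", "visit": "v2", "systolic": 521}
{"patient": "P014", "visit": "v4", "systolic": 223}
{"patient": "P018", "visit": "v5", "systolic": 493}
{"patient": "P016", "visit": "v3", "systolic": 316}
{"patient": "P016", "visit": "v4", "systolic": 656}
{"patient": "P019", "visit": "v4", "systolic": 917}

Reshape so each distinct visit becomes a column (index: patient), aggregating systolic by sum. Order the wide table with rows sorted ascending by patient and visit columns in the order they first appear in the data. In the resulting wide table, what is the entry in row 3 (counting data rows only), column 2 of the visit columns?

552

With rows sorted ascending by patient, row 3 is patient=P016. visit columns in first-appearance order: v1, v5, v4, v3, v2; column 2 is v5.
Long rows with patient=P016, visit=v5: 39 + 513 = 552.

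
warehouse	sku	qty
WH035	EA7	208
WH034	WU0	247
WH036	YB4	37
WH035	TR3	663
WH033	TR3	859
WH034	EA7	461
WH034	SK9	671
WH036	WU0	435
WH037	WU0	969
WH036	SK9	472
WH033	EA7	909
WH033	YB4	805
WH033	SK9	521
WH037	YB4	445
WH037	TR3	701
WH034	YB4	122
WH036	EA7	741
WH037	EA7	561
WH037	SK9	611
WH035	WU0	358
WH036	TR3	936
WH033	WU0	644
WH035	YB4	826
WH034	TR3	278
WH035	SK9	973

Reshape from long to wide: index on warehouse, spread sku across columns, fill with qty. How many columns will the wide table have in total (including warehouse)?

6

1 column for warehouse plus 5 distinct sku values → 6 columns.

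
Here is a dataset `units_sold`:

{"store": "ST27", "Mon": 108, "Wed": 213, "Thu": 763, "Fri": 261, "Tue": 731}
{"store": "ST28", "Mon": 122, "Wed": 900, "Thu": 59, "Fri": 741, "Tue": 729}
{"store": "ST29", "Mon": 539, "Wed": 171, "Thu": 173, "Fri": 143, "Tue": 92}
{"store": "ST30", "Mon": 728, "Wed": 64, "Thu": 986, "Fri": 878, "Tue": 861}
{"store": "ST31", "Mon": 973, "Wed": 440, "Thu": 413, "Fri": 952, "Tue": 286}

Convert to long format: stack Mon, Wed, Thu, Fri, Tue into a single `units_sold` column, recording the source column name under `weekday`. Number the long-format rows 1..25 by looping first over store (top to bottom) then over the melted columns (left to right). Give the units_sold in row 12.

25 rows total (5 × 5). Row 12: index ⌊(12-1)/5⌋ = 2 into store → ST29; (12-1) mod 5 = 1 into the melted columns → Wed.
So row 12 is (ST29, Wed, 171); units_sold = 171.

171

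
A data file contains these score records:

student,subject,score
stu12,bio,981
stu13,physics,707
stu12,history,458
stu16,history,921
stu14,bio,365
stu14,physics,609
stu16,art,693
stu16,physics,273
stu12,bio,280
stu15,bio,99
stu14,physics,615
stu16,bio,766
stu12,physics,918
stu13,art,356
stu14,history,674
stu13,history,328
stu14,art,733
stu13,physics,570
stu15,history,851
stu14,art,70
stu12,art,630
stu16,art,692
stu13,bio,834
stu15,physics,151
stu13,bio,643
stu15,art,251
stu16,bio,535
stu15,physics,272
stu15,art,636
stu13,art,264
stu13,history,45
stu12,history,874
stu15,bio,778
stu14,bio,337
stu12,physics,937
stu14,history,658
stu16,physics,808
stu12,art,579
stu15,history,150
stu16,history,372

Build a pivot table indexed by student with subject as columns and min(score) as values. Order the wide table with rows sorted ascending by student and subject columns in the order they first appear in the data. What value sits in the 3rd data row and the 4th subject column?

70

With rows sorted ascending by student, row 3 is student=stu14. subject columns in first-appearance order: bio, physics, history, art; column 4 is art.
Long rows with student=stu14, subject=art: min(733, 70) = 70.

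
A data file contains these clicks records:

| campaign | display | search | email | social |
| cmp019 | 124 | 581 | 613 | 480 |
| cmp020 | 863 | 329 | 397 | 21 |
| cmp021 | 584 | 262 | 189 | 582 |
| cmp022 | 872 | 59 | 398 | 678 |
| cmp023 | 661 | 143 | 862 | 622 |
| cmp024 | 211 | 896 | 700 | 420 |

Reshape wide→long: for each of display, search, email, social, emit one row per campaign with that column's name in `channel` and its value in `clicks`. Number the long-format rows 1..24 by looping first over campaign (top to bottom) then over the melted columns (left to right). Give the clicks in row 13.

872

24 rows total (6 × 4). Row 13: index ⌊(13-1)/4⌋ = 3 into campaign → cmp022; (13-1) mod 4 = 0 into the melted columns → display.
So row 13 is (cmp022, display, 872); clicks = 872.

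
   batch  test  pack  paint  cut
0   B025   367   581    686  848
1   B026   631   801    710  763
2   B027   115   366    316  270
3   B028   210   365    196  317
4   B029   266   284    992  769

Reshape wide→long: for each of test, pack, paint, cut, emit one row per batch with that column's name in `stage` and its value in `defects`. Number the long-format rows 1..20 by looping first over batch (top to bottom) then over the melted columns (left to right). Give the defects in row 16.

20 rows total (5 × 4). Row 16: index ⌊(16-1)/4⌋ = 3 into batch → B028; (16-1) mod 4 = 3 into the melted columns → cut.
So row 16 is (B028, cut, 317); defects = 317.

317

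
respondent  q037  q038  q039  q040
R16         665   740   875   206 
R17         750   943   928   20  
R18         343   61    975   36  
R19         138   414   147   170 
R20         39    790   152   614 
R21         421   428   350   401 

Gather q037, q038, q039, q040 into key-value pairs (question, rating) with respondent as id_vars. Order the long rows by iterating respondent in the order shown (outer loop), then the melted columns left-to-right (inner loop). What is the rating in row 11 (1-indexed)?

975

24 rows total (6 × 4). Row 11: index ⌊(11-1)/4⌋ = 2 into respondent → R18; (11-1) mod 4 = 2 into the melted columns → q039.
So row 11 is (R18, q039, 975); rating = 975.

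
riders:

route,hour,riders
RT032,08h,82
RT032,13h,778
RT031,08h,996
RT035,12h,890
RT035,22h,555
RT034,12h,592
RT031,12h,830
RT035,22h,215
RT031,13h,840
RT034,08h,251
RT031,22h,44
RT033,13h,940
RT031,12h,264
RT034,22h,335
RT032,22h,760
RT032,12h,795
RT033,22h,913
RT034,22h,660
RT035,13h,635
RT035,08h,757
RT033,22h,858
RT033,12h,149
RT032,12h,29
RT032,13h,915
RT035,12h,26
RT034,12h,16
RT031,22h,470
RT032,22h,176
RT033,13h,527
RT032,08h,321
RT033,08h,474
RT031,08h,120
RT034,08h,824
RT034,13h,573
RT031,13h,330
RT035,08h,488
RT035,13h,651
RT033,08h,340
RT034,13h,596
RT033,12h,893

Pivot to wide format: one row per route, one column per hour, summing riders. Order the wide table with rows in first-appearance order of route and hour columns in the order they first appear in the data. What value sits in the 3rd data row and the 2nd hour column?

1286

With rows in first-appearance order of route, row 3 is route=RT035. hour columns in first-appearance order: 08h, 13h, 12h, 22h; column 2 is 13h.
Long rows with route=RT035, hour=13h: 635 + 651 = 1286.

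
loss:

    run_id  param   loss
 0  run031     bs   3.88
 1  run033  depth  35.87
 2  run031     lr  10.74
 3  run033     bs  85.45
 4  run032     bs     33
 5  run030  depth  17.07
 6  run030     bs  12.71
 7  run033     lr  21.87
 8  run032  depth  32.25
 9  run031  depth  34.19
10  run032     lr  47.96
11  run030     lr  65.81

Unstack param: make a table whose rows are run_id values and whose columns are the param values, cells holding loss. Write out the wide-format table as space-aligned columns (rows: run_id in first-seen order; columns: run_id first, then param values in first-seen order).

run_id  bs     depth  lr   
run031  3.88   34.19  10.74
run033  85.45  35.87  21.87
run032  33     32.25  47.96
run030  12.71  17.07  65.81

Columns: run_id plus the 3 distinct param values (bs, depth, lr).
For example, row run031 column bs takes loss=3.88 from the long row (run031, bs).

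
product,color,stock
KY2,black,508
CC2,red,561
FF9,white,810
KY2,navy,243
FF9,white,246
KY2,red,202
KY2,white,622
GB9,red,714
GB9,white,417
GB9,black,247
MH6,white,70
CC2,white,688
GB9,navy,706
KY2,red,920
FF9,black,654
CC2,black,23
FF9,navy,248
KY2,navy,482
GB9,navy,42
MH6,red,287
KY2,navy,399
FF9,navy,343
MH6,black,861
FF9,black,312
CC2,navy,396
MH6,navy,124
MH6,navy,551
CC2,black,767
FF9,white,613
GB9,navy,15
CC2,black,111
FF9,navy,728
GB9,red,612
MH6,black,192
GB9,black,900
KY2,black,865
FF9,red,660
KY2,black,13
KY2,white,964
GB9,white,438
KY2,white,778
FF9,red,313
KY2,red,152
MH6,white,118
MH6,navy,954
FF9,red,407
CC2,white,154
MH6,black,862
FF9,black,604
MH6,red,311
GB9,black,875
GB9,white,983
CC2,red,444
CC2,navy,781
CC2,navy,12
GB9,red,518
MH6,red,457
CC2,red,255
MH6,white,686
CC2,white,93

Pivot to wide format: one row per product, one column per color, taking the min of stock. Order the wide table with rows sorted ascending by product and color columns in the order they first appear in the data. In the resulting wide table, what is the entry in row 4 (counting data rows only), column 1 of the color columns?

With rows sorted ascending by product, row 4 is product=KY2. color columns in first-appearance order: black, red, white, navy; column 1 is black.
Long rows with product=KY2, color=black: min(508, 865, 13) = 13.

13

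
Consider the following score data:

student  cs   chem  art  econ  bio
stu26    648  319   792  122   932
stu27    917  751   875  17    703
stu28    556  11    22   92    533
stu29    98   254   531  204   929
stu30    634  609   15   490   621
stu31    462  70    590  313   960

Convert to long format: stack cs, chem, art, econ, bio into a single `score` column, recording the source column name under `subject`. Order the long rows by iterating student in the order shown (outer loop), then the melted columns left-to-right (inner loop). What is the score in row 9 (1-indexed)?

30 rows total (6 × 5). Row 9: index ⌊(9-1)/5⌋ = 1 into student → stu27; (9-1) mod 5 = 3 into the melted columns → econ.
So row 9 is (stu27, econ, 17); score = 17.

17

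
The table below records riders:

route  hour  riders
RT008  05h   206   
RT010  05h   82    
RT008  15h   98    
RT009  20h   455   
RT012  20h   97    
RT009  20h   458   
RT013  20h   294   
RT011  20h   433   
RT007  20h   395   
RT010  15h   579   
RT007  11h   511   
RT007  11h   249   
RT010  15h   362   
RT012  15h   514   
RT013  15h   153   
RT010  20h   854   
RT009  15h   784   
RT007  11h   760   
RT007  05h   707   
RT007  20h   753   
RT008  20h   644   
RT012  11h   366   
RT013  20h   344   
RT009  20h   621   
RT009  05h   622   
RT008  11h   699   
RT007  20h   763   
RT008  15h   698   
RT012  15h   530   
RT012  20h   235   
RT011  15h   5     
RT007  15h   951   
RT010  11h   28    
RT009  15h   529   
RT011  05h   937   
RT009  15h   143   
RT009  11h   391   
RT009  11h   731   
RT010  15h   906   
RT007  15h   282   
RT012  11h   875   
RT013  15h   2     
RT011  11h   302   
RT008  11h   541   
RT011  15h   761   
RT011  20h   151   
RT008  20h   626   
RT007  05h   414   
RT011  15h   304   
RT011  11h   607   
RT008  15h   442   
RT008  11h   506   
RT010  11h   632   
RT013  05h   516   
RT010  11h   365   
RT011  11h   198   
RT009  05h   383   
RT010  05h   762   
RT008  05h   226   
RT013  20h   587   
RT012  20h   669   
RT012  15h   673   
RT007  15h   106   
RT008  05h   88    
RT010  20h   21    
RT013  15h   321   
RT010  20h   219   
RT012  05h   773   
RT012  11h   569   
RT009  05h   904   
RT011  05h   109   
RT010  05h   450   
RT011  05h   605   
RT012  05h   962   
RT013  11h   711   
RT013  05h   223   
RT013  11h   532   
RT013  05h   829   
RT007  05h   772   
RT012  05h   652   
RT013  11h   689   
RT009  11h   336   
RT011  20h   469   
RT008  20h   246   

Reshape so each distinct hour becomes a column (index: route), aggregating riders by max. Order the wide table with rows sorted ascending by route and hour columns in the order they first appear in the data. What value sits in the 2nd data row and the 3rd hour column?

644

With rows sorted ascending by route, row 2 is route=RT008. hour columns in first-appearance order: 05h, 15h, 20h, 11h; column 3 is 20h.
Long rows with route=RT008, hour=20h: max(644, 626, 246) = 644.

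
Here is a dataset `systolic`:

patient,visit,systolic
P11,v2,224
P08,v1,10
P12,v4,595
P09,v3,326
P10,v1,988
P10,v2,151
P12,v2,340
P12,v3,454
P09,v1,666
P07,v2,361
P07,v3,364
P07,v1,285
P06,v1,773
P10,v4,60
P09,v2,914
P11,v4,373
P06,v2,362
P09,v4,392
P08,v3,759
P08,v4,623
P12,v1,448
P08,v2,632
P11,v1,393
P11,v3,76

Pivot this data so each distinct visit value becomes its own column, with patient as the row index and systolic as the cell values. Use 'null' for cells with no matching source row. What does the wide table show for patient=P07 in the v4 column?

No long-format row has patient=P07 and visit=v4, so the cell is null.

null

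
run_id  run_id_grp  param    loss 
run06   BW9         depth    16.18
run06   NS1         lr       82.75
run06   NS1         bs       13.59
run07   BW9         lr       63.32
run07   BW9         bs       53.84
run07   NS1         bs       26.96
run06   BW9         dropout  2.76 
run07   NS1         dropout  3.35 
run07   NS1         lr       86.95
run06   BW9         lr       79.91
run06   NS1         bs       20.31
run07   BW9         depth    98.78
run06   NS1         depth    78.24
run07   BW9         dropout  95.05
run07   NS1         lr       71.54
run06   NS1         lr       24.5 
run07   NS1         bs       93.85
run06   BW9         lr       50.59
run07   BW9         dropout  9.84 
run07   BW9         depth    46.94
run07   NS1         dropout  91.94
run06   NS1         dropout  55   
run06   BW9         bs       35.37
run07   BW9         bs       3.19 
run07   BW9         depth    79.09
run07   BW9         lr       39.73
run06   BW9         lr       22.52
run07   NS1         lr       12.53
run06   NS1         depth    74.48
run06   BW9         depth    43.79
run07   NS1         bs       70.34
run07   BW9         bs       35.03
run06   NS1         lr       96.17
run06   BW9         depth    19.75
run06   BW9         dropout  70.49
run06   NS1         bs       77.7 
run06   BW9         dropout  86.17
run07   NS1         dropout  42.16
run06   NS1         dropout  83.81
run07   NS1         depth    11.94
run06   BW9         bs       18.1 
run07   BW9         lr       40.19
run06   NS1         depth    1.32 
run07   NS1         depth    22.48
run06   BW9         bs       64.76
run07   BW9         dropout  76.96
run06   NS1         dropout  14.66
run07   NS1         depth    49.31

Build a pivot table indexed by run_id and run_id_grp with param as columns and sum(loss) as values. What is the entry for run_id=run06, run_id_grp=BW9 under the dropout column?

Rows with run_id=run06, run_id_grp=BW9 and param=dropout: loss values are 2.76, 70.49, 86.17.
2.76 + 70.49 + 86.17 = 159.42.

159.42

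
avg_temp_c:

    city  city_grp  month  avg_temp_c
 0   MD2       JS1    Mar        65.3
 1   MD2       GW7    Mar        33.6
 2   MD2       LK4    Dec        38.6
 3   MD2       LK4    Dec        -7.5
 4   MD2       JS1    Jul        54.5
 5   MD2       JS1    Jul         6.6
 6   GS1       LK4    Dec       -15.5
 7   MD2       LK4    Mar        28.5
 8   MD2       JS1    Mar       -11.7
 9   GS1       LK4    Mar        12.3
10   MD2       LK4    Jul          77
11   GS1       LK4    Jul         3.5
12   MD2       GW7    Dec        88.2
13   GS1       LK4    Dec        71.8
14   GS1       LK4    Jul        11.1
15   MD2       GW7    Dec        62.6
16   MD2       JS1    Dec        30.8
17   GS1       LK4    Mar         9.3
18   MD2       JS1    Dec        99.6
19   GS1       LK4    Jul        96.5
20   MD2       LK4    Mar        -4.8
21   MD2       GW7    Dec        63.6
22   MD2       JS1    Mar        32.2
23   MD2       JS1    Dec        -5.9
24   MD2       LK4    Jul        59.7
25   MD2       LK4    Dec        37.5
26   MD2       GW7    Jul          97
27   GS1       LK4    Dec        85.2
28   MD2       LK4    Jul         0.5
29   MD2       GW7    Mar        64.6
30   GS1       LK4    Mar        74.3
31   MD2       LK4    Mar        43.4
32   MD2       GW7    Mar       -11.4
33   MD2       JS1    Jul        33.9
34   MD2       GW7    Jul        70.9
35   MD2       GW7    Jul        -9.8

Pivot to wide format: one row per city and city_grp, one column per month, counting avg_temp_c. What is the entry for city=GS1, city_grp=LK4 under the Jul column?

Rows with city=GS1, city_grp=LK4 and month=Jul: avg_temp_c values are 3.5, 11.1, 96.5.
3 rows match — count = 3.

3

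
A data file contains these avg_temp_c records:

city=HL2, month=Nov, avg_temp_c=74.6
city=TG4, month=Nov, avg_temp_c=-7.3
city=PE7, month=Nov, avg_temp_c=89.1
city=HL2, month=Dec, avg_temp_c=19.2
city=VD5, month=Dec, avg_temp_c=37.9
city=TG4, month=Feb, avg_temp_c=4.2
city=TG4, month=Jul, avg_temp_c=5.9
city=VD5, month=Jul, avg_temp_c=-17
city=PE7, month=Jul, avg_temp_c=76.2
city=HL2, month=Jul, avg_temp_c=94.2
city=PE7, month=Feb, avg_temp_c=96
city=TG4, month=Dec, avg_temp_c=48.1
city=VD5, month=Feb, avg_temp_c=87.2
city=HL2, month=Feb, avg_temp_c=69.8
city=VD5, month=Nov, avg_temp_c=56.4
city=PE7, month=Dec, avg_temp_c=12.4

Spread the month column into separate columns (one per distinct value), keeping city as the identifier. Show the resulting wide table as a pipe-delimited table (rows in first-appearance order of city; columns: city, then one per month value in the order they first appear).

Columns: city plus the 4 distinct month values (Nov, Dec, Feb, Jul).
For example, row HL2 column Nov takes avg_temp_c=74.6 from the long row (HL2, Nov).

| city | Nov | Dec | Feb | Jul |
| HL2 | 74.6 | 19.2 | 69.8 | 94.2 |
| TG4 | -7.3 | 48.1 | 4.2 | 5.9 |
| PE7 | 89.1 | 12.4 | 96 | 76.2 |
| VD5 | 56.4 | 37.9 | 87.2 | -17 |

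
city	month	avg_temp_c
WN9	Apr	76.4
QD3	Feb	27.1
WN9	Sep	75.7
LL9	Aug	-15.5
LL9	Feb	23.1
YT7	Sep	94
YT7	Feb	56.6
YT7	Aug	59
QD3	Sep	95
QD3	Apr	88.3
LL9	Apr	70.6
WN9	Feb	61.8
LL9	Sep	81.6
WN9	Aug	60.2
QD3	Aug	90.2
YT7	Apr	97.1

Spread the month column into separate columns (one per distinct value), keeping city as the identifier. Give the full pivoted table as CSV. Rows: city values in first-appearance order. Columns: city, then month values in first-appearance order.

Columns: city plus the 4 distinct month values (Apr, Feb, Sep, Aug).
For example, row WN9 column Apr takes avg_temp_c=76.4 from the long row (WN9, Apr).

city,Apr,Feb,Sep,Aug
WN9,76.4,61.8,75.7,60.2
QD3,88.3,27.1,95,90.2
LL9,70.6,23.1,81.6,-15.5
YT7,97.1,56.6,94,59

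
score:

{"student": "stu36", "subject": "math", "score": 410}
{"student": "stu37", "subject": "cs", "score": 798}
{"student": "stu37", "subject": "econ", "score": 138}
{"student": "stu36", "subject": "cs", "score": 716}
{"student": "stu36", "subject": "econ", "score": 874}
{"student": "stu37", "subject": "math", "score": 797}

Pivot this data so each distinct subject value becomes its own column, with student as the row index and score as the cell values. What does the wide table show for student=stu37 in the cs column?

798

Wide layout: rows indexed by student, columns are the 3 distinct subject values (math, cs, econ).
Cell (student=stu37, subject=cs) draws from the long row where student=stu37 and subject=cs, which has score=798.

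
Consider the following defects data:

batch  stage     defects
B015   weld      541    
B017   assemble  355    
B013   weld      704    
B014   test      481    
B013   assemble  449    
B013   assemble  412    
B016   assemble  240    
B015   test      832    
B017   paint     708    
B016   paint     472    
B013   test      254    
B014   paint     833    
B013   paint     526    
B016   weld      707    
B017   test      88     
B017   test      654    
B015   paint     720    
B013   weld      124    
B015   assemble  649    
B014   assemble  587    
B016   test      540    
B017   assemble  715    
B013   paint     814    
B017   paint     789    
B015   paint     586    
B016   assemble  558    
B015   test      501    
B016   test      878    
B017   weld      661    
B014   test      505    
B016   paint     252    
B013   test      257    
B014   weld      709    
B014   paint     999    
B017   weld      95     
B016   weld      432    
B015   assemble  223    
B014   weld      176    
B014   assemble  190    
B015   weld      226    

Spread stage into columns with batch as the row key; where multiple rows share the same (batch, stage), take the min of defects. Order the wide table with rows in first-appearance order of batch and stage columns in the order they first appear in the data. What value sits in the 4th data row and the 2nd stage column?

190

With rows in first-appearance order of batch, row 4 is batch=B014. stage columns in first-appearance order: weld, assemble, test, paint; column 2 is assemble.
Long rows with batch=B014, stage=assemble: min(587, 190) = 190.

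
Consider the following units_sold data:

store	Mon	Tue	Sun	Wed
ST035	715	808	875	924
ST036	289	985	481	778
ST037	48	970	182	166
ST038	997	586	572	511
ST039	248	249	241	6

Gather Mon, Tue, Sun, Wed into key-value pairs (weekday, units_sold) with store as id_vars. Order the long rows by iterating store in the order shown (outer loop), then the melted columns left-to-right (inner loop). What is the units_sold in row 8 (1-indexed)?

20 rows total (5 × 4). Row 8: index ⌊(8-1)/4⌋ = 1 into store → ST036; (8-1) mod 4 = 3 into the melted columns → Wed.
So row 8 is (ST036, Wed, 778); units_sold = 778.

778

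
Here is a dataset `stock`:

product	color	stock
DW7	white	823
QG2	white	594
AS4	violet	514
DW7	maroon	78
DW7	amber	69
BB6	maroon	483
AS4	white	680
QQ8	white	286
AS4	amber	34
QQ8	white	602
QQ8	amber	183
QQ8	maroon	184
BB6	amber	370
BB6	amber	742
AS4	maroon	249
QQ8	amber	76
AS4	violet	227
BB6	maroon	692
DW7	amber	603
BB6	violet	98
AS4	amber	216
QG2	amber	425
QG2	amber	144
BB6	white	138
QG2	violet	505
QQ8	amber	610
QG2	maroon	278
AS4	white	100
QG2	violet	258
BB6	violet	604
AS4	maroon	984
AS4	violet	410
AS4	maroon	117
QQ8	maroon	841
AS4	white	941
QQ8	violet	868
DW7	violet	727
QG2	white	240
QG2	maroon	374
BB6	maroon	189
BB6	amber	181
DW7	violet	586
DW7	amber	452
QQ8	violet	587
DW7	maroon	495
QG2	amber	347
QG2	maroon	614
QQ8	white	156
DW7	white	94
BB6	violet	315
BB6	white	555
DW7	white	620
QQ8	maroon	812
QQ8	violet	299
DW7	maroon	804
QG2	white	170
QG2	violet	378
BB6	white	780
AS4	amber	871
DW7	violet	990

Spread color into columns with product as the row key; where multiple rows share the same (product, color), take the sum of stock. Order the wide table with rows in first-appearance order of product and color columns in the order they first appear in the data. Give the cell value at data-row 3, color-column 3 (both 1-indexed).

1350

With rows in first-appearance order of product, row 3 is product=AS4. color columns in first-appearance order: white, violet, maroon, amber; column 3 is maroon.
Long rows with product=AS4, color=maroon: 249 + 984 + 117 = 1350.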